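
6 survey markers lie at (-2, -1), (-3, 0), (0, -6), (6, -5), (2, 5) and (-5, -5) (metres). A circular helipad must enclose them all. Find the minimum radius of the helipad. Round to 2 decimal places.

6.57

By Welzl's lemma the MEC is supported by two points (diametrically opposite) or three points (on a circumcircle).
The minimum enclosing circle is determined by three boundary points: (6, -5), (2, 5), (-5, -5).
Their circumcentre is (0.5, -1.4) with r² = 43.21.
The farthest remaining point (0, -6) is at distance² 21.41 ≤ 43.21.
r = √(43.21) ≈ 6.57.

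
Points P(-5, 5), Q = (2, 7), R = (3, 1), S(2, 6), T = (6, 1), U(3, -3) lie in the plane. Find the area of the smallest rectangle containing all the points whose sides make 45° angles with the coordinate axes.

72

In coordinates u = x + y, v = x − y the rectangle is axis-aligned; the map (x,y)→(u,v) scales areas by 2.
u-values: 0, 9, 4, 8, 7, 0; range = 9 − 0 = 9.
v-values: -10, -5, 2, -4, 5, 6; range = 6 − (-10) = 16.
Area = (9 × 16) / 2 = 72.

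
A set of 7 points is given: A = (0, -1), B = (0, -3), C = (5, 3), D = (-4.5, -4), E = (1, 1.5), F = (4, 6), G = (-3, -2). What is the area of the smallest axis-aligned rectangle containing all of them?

x ranges over [-4.5, 5], width 9.5.
y ranges over [-4, 6], height 10.
Area = 9.5 × 10 = 95.

95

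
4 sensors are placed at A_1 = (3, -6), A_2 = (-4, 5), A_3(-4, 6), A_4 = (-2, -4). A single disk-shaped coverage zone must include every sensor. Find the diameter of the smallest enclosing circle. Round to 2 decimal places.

The minimum enclosing circle of a finite set is fixed by two of the points (as a diameter) or three (as a circumcircle).
The farthest pair is A_1–A_3 with squared distance 193. The circle on this segment as diameter has centre (-0.5, 0) and r² = 193/4 = 48.25.
Check A_2: distance² to centre = 37.25 ≤ 48.25, so it lies inside.
All remaining points lie in this disk, and no smaller disk contains both endpoints, so this is the minimum enclosing circle.
Diameter = 2r = 2√(48.25) ≈ 13.89.

13.89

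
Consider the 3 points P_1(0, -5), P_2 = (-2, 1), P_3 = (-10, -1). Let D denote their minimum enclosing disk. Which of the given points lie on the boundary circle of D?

P_1, P_3

Side lengths²: P_1P_2² = 40, P_1P_3² = 116, P_2P_3² = 68.
Since P_1P_3² = 116 ≥ 68 + 40 = 108, the angle opposite P_1P_3 is not acute, so the smallest enclosing circle has P_1P_3 as diameter.
Centre = midpoint of P_1P_3 = (-5, -3), r² = 116/4 = 29.
The points at distance exactly r from the centre are P_1, P_3 — 2 points.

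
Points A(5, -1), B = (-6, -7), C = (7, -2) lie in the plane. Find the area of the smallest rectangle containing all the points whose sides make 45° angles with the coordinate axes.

In coordinates u = x + y, v = x − y the rectangle is axis-aligned; the map (x,y)→(u,v) scales areas by 2.
u-values: 4, -13, 5; range = 5 − (-13) = 18.
v-values: 6, 1, 9; range = 9 − 1 = 8.
Area = (18 × 8) / 2 = 72.

72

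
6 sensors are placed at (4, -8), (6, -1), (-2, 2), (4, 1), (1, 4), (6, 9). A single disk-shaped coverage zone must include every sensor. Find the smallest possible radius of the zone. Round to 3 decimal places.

8.559

The minimum enclosing circle of a finite set is fixed by two of the points (as a diameter) or three (as a circumcircle).
The farthest pair is (4, -8)–(6, 9) with squared distance 293. The circle on this segment as diameter has centre (5, 0.5) and r² = 293/4 = 73.25.
Check (6, -1): distance² to centre = 3.25 ≤ 73.25, so it lies inside.
All remaining points lie in this disk, and no smaller disk contains both endpoints, so this is the minimum enclosing circle.
r = √(73.25) ≈ 8.559.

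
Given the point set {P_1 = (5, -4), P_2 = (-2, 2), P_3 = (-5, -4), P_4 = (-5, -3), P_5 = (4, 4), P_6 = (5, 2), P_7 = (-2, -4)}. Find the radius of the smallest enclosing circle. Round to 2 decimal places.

6.07

The minimum enclosing circle of a finite set is fixed by two of the points (as a diameter) or three (as a circumcircle).
The minimum enclosing circle is determined by three boundary points: P_1, P_3, P_5.
Their circumcentre is (0, -0.5625) with r² = 36.81640625.
The farthest remaining point P_6 is at distance² 31.56640625 ≤ 36.81640625.
r = √(36.81640625) ≈ 6.07.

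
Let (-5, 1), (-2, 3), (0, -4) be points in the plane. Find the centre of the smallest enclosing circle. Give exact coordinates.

(-1.7, -0.7)

Call the three points A, B, C in the order given.
Side lengths²: AB² = 13, AC² = 50, BC² = 53.
Since BC² = 53 < 50 + 13 = 63, the triangle is acute, so the smallest enclosing circle is the circumcircle.
Circumcentre = (-1.7, -0.7), r² = 13.78.
Centre = (-1.7, -0.7).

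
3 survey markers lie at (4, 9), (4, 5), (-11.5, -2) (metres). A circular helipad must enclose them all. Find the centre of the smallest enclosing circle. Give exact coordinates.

Call the three points A, B, C in the order given.
Side lengths²: AB² = 16, AC² = 361.25, BC² = 289.25.
Since AC² = 361.25 ≥ 289.25 + 16 = 305.25, the angle opposite AC is not acute, so the smallest enclosing circle has AC as diameter.
Centre = midpoint of AC = (-3.75, 3.5), r² = 361.25/4 = 90.3125.
Centre = (-3.75, 3.5).

(-3.75, 3.5)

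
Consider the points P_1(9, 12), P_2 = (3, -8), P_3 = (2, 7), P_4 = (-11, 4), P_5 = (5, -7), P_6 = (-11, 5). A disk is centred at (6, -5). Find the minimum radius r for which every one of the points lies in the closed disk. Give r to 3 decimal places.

19.723

The required radius is the distance from (6, -5) to the farthest point.
Squared distances: 298, 18, 160, 370, 5, 389.
Maximum is 389, attained at P_6.
r = √389 ≈ 19.723.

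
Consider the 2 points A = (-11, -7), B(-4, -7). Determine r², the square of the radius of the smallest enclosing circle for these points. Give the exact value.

12.25

The smallest circle enclosing two points has them as diameter endpoints.
Centre = midpoint = (-7.5, -7); r² = |AB|²/4 = 49/4 = 12.25.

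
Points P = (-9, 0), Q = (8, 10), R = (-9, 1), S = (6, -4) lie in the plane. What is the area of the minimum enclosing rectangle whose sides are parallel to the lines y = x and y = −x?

270

In coordinates u = x + y, v = x − y the rectangle is axis-aligned; the map (x,y)→(u,v) scales areas by 2.
u-values: -9, 18, -8, 2; range = 18 − (-9) = 27.
v-values: -9, -2, -10, 10; range = 10 − (-10) = 20.
Area = (27 × 20) / 2 = 270.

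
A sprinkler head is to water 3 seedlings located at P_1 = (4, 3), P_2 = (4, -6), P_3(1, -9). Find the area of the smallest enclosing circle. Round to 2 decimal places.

Side lengths²: P_1P_2² = 81, P_1P_3² = 153, P_2P_3² = 18.
Since P_1P_3² = 153 ≥ 81 + 18 = 99, the angle opposite P_1P_3 is not acute, so the smallest enclosing circle has P_1P_3 as diameter.
Centre = midpoint of P_1P_3 = (2.5, -3), r² = 153/4 = 38.25.
Area = π·r² = π·38.25 ≈ 120.17.

120.17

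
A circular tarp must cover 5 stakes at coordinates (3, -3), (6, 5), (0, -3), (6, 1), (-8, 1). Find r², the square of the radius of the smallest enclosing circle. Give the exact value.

53

A smallest enclosing disk is always determined by at most three of the input points on its boundary.
The farthest pair is (6, 5)–(-8, 1) with squared distance 212. The circle on this segment as diameter has centre (-1, 3) and r² = 212/4 = 53.
Check (3, -3): distance² to centre = 52 ≤ 53, so it lies inside.
All remaining points lie in this disk, and no smaller disk contains both endpoints, so this is the minimum enclosing circle.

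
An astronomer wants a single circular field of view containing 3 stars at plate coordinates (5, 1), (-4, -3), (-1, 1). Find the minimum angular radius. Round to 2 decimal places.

Call the three points A, B, C in the order given.
Side lengths²: AB² = 97, AC² = 36, BC² = 25.
Since AB² = 97 ≥ 36 + 25 = 61, the angle opposite AB is not acute, so the smallest enclosing circle has AB as diameter.
Centre = midpoint of AB = (0.5, -1), r² = 97/4 = 24.25.
r = √(24.25) ≈ 4.92.

4.92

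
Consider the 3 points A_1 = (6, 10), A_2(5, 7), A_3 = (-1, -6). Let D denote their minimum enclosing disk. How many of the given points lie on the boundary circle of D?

2

Side lengths²: A_1A_2² = 10, A_1A_3² = 305, A_2A_3² = 205.
Since A_1A_3² = 305 ≥ 205 + 10 = 215, the angle opposite A_1A_3 is not acute, so the smallest enclosing circle has A_1A_3 as diameter.
Centre = midpoint of A_1A_3 = (2.5, 2), r² = 305/4 = 76.25.
The points at distance exactly r from the centre are A_1, A_3 — 2 points.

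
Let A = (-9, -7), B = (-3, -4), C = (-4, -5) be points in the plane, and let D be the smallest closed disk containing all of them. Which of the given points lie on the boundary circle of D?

Side lengths²: AB² = 45, AC² = 29, BC² = 2.
Since AB² = 45 ≥ 29 + 2 = 31, the angle opposite AB is not acute, so the smallest enclosing circle has AB as diameter.
Centre = midpoint of AB = (-6, -5.5), r² = 45/4 = 11.25.
The points at distance exactly r from the centre are A, B — 2 points.

A, B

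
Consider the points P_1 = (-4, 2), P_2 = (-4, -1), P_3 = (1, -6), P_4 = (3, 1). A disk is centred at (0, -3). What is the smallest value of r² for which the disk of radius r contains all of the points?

41

The required radius is the distance from (0, -3) to the farthest point.
Squared distances: 41, 20, 10, 25.
Maximum is 41, attained at P_1.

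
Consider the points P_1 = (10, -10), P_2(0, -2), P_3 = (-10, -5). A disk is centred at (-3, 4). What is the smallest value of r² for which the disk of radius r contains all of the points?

The required radius is the distance from (-3, 4) to the farthest point.
Squared distances: 365, 45, 130.
Maximum is 365, attained at P_1.

365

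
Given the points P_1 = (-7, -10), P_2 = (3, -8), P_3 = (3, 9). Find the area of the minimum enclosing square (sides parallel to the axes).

361

The bounding box has width 10 and height 19.
An axis-aligned square enclosing the set must have side ≥ max(width, height).
So the minimum side is max(10, 19) = 19.
Area = 19² = 361.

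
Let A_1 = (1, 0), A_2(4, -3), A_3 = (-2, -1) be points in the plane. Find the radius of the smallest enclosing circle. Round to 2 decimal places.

3.16

Side lengths²: A_1A_2² = 18, A_1A_3² = 10, A_2A_3² = 40.
Since A_2A_3² = 40 ≥ 18 + 10 = 28, the angle opposite A_2A_3 is not acute, so the smallest enclosing circle has A_2A_3 as diameter.
Centre = midpoint of A_2A_3 = (1, -2), r² = 40/4 = 10.
r = √10 ≈ 3.16.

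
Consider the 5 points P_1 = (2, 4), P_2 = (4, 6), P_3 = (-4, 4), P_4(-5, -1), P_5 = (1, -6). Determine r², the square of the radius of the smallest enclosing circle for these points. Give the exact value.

By Welzl's lemma the MEC is supported by two points (diametrically opposite) or three points (on a circumcircle).
The minimum enclosing circle is determined by three boundary points: P_2, P_3, P_5.
Their circumcentre is (7/6, 1/3) with r² = 1445/36.
The farthest remaining point P_4 is at distance² 1433/36 ≤ 1445/36.

1445/36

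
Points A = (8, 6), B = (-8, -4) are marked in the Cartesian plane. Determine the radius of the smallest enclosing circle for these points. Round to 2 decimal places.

9.43

The smallest circle enclosing two points has them as diameter endpoints.
Centre = midpoint = (0, 1); r² = |AB|²/4 = 356/4 = 89.
r = √89 ≈ 9.43.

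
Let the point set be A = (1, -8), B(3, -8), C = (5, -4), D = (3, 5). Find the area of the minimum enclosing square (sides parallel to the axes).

169

The bounding box has width 4 and height 13.
An axis-aligned square enclosing the set must have side ≥ max(width, height).
So the minimum side is max(4, 13) = 13.
Area = 13² = 169.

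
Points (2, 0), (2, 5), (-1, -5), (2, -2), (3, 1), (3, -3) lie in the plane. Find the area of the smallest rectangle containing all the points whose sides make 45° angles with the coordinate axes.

In coordinates u = x + y, v = x − y the rectangle is axis-aligned; the map (x,y)→(u,v) scales areas by 2.
u-values: 2, 7, -6, 0, 4, 0; range = 7 − (-6) = 13.
v-values: 2, -3, 4, 4, 2, 6; range = 6 − (-3) = 9.
Area = (13 × 9) / 2 = 58.5.

58.5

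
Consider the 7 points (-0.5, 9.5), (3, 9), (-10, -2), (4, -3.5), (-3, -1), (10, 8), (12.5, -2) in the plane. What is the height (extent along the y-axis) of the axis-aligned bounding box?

13

max y = 9.5, min y = -3.5, so height = 13.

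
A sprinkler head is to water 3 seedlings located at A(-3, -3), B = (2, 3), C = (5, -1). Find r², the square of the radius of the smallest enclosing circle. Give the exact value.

25925/1444

Side lengths²: AB² = 61, AC² = 68, BC² = 25.
Since AC² = 68 < 61 + 25 = 86, the triangle is acute, so the smallest enclosing circle is the circumcircle.
Circumcentre = (29/38, -20/19), r² = 25925/1444.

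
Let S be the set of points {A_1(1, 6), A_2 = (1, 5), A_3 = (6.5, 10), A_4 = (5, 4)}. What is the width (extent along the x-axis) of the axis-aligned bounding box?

max x = 6.5, min x = 1, so width = 5.5.

5.5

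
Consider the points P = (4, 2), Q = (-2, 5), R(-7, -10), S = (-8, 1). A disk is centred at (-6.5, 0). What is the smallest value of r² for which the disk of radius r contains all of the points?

The required radius is the distance from (-6.5, 0) to the farthest point.
Squared distances: 114.25, 45.25, 100.25, 3.25.
Maximum is 114.25, attained at P.

114.25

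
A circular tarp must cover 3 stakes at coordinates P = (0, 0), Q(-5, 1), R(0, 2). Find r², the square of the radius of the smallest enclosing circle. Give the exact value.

6.76

Side lengths²: PQ² = 26, PR² = 4, QR² = 26.
Since QR² = 26 < 26 + 4 = 30, the triangle is acute, so the smallest enclosing circle is the circumcircle.
Circumcentre = (-2.4, 1), r² = 6.76.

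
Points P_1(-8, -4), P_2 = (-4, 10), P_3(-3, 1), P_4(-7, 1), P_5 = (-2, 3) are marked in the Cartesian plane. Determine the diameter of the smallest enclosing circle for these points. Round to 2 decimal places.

14.56

The minimum enclosing circle of a finite set is fixed by two of the points (as a diameter) or three (as a circumcircle).
The farthest pair is P_1–P_2 with squared distance 212. The circle on this segment as diameter has centre (-6, 3) and r² = 212/4 = 53.
Check P_3: distance² to centre = 13 ≤ 53, so it lies inside.
All remaining points lie in this disk, and no smaller disk contains both endpoints, so this is the minimum enclosing circle.
Diameter = 2r = 2√53 ≈ 14.56.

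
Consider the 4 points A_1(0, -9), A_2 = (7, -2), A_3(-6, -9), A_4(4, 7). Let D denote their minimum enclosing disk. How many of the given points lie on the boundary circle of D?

The farthest pair is A_3–A_4 with squared distance 356. The circle on this segment as diameter has centre (-1, -1) and r² = 356/4 = 89.
Check A_1: distance² to centre = 65 ≤ 89, so it lies inside.
All remaining points lie in this disk, and no smaller disk contains both endpoints, so this is the minimum enclosing circle.
The points at distance exactly r from the centre are A_3, A_4 — 2 points.

2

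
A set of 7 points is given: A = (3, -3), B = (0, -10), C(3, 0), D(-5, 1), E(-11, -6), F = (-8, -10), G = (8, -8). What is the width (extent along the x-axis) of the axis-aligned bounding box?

max x = 8, min x = -11, so width = 19.

19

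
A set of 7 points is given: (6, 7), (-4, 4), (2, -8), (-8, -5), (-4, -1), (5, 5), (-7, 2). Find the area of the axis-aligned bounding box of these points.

210

x ranges over [-8, 6], width 14.
y ranges over [-8, 7], height 15.
Area = 14 × 15 = 210.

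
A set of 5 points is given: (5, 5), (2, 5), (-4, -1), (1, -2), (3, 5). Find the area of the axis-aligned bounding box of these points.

63

x ranges over [-4, 5], width 9.
y ranges over [-2, 5], height 7.
Area = 9 × 7 = 63.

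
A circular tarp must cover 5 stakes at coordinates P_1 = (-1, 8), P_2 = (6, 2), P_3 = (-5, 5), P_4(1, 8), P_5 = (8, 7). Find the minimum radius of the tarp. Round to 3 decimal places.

6.576

The minimum enclosing circle of a finite set is fixed by two of the points (as a diameter) or three (as a circumcircle).
The farthest pair is P_3–P_5 with squared distance 173. The circle on this segment as diameter has centre (1.5, 6) and r² = 173/4 = 43.25.
Check P_1: distance² to centre = 10.25 ≤ 43.25, so it lies inside.
All remaining points lie in this disk, and no smaller disk contains both endpoints, so this is the minimum enclosing circle.
r = √(43.25) ≈ 6.576.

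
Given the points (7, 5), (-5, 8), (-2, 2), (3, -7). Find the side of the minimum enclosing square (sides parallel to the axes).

15

The bounding box has width 12 and height 15.
An axis-aligned square enclosing the set must have side ≥ max(width, height).
So the minimum side is max(12, 15) = 15.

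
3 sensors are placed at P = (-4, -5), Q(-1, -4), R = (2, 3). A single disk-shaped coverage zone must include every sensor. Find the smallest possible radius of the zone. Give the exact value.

Side lengths²: PQ² = 10, PR² = 100, QR² = 58.
Since PR² = 100 ≥ 58 + 10 = 68, the angle opposite PR is not acute, so the smallest enclosing circle has PR as diameter.
Centre = midpoint of PR = (-1, -1), r² = 100/4 = 25.
r = √25 = 5.

5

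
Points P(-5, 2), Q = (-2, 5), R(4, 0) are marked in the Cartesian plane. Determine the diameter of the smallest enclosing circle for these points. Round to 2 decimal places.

Side lengths²: PQ² = 18, PR² = 85, QR² = 61.
Since PR² = 85 ≥ 61 + 18 = 79, the angle opposite PR is not acute, so the smallest enclosing circle has PR as diameter.
Centre = midpoint of PR = (-0.5, 1), r² = 85/4 = 21.25.
Diameter = 2r = 2√(21.25) ≈ 9.22.

9.22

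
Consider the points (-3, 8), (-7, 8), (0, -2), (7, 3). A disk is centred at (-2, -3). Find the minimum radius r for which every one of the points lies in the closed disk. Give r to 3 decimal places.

The required radius is the distance from (-2, -3) to the farthest point.
Squared distances: 122, 146, 5, 117.
Maximum is 146, attained at (-7, 8).
r = √146 ≈ 12.083.

12.083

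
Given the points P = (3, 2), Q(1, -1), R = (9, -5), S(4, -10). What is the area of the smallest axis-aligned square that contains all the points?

144

The bounding box has width 8 and height 12.
An axis-aligned square enclosing the set must have side ≥ max(width, height).
So the minimum side is max(8, 12) = 12.
Area = 12² = 144.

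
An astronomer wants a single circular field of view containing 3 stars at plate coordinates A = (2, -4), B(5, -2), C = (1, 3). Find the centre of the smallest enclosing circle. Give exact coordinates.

(83/46, -21/46)

Side lengths²: AB² = 13, AC² = 50, BC² = 41.
Since AC² = 50 < 41 + 13 = 54, the triangle is acute, so the smallest enclosing circle is the circumcircle.
Circumcentre = (83/46, -21/46), r² = 13325/1058.
Centre = (83/46, -21/46).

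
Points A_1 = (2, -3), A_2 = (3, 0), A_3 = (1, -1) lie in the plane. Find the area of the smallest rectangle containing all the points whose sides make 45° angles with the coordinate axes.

6

In coordinates u = x + y, v = x − y the rectangle is axis-aligned; the map (x,y)→(u,v) scales areas by 2.
u-values: -1, 3, 0; range = 3 − (-1) = 4.
v-values: 5, 3, 2; range = 5 − 2 = 3.
Area = (4 × 3) / 2 = 6.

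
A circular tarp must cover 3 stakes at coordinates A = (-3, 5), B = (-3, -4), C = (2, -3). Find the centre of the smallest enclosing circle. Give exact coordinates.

(-1.3, 0.5)

Side lengths²: AB² = 81, AC² = 89, BC² = 26.
Since AC² = 89 < 81 + 26 = 107, the triangle is acute, so the smallest enclosing circle is the circumcircle.
Circumcentre = (-1.3, 0.5), r² = 23.14.
Centre = (-1.3, 0.5).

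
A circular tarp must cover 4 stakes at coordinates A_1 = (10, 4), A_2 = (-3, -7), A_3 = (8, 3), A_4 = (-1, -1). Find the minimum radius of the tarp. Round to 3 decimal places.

The farthest pair is A_1–A_2 with squared distance 290. The circle on this segment as diameter has centre (3.5, -1.5) and r² = 290/4 = 72.5.
Check A_3: distance² to centre = 40.5 ≤ 72.5, so it lies inside.
All remaining points lie in this disk, and no smaller disk contains both endpoints, so this is the minimum enclosing circle.
r = √(72.5) ≈ 8.515.

8.515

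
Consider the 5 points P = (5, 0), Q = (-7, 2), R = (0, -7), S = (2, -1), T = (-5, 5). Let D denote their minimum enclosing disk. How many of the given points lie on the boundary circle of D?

3

By Welzl's lemma the MEC is supported by two points (diametrically opposite) or three points (on a circumcircle).
The minimum enclosing circle is determined by three boundary points: P, R, T.
Their circumcentre is (-59/38, -23/38) with r² = 31265/722.
The farthest remaining point Q is at distance² 26325/722 ≤ 31265/722.
The points at distance exactly r from the centre are P, R, T — 3 points.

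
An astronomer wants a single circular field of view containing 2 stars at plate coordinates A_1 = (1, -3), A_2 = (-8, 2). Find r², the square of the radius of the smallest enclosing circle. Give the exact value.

26.5

The smallest circle enclosing two points has them as diameter endpoints.
Centre = midpoint = (-3.5, -0.5); r² = |A_1A_2|²/4 = 106/4 = 26.5.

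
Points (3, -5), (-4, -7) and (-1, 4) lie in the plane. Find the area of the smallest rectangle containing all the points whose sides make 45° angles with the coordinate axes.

91

In coordinates u = x + y, v = x − y the rectangle is axis-aligned; the map (x,y)→(u,v) scales areas by 2.
u-values: -2, -11, 3; range = 3 − (-11) = 14.
v-values: 8, 3, -5; range = 8 − (-5) = 13.
Area = (14 × 13) / 2 = 91.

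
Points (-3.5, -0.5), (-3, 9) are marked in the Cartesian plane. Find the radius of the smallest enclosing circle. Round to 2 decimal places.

4.76

The smallest circle enclosing two points has them as diameter endpoints.
Centre = midpoint = (-3.25, 4.25); r² = |(-3.5, -0.5)−(-3, 9)|²/4 = 90.5/4 = 22.625.
r = √(22.625) ≈ 4.76.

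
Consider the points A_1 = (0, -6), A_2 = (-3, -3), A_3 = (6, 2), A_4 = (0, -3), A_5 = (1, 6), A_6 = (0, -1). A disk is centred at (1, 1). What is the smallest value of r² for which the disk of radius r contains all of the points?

50

The required radius is the distance from (1, 1) to the farthest point.
Squared distances: 50, 32, 26, 17, 25, 5.
Maximum is 50, attained at A_1.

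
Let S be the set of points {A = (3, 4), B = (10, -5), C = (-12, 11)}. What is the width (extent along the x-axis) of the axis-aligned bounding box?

max x = 10, min x = -12, so width = 22.

22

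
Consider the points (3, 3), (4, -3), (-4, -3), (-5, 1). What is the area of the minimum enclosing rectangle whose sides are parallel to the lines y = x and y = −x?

In coordinates u = x + y, v = x − y the rectangle is axis-aligned; the map (x,y)→(u,v) scales areas by 2.
u-values: 6, 1, -7, -4; range = 6 − (-7) = 13.
v-values: 0, 7, -1, -6; range = 7 − (-6) = 13.
Area = (13 × 13) / 2 = 84.5.

84.5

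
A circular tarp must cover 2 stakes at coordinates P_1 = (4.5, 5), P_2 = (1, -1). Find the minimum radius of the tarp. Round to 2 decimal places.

The smallest circle enclosing two points has them as diameter endpoints.
Centre = midpoint = (2.75, 2); r² = |P_1P_2|²/4 = 48.25/4 = 12.0625.
r = √(12.0625) ≈ 3.47.

3.47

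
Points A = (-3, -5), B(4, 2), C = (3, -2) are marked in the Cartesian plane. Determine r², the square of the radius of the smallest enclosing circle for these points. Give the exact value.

Side lengths²: AB² = 98, AC² = 45, BC² = 17.
Since AB² = 98 ≥ 45 + 17 = 62, the angle opposite AB is not acute, so the smallest enclosing circle has AB as diameter.
Centre = midpoint of AB = (0.5, -1.5), r² = 98/4 = 24.5.

24.5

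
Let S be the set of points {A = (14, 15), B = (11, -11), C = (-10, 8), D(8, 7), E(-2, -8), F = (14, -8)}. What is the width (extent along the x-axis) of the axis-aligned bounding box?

max x = 14, min x = -10, so width = 24.

24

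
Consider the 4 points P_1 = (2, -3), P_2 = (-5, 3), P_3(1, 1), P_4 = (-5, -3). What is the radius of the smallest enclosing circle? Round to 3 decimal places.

4.610

The minimum enclosing circle of a finite set is fixed by two of the points (as a diameter) or three (as a circumcircle).
The farthest pair is P_1–P_2 with squared distance 85. The circle on this segment as diameter has centre (-1.5, 0) and r² = 85/4 = 21.25.
Check P_3: distance² to centre = 7.25 ≤ 21.25, so it lies inside.
All remaining points lie in this disk, and no smaller disk contains both endpoints, so this is the minimum enclosing circle.
r = √(21.25) ≈ 4.610.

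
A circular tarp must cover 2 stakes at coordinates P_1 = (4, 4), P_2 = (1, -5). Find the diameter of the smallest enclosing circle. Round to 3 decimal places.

The smallest circle enclosing two points has them as diameter endpoints.
Centre = midpoint = (2.5, -0.5); r² = |P_1P_2|²/4 = 90/4 = 22.5.
Diameter = 2r = 2√(22.5) ≈ 9.487.

9.487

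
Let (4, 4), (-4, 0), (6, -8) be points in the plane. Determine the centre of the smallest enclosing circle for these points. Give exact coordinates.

(29/13, -32/13)

Call the three points A, B, C in the order given.
Side lengths²: AB² = 80, AC² = 148, BC² = 164.
Since BC² = 164 < 148 + 80 = 228, the triangle is acute, so the smallest enclosing circle is the circumcircle.
Circumcentre = (29/13, -32/13), r² = 7585/169.
Centre = (29/13, -32/13).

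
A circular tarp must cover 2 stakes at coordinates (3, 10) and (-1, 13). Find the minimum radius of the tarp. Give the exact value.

The smallest circle enclosing two points has them as diameter endpoints.
Centre = midpoint = (1, 11.5); r² = |(3, 10)−(-1, 13)|²/4 = 25/4 = 6.25.
r = √(6.25) = 2.5.

2.5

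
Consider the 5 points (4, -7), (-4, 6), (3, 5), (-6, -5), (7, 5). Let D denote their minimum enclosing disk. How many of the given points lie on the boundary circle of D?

The farthest pair is (-6, -5)–(7, 5) with squared distance 269. The circle on this segment as diameter has centre (0.5, 0) and r² = 269/4 = 67.25.
Check (4, -7): distance² to centre = 61.25 ≤ 67.25, so it lies inside.
All remaining points lie in this disk, and no smaller disk contains both endpoints, so this is the minimum enclosing circle.
The points at distance exactly r from the centre are (-6, -5), (7, 5) — 2 points.

2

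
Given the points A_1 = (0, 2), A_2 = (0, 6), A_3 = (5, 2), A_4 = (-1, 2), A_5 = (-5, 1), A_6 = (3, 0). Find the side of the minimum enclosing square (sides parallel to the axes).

10

The bounding box has width 10 and height 6.
An axis-aligned square enclosing the set must have side ≥ max(width, height).
So the minimum side is max(10, 6) = 10.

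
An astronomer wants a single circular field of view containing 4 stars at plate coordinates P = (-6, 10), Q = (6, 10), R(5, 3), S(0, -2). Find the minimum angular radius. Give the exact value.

By Welzl's lemma the MEC is supported by two points (diametrically opposite) or three points (on a circumcircle).
The minimum enclosing circle is determined by three boundary points: P, Q, S.
Their circumcentre is (0, 5.5) with r² = 56.25.
The farthest remaining point R is at distance² 31.25 ≤ 56.25.
r = √(56.25) = 7.5.

7.5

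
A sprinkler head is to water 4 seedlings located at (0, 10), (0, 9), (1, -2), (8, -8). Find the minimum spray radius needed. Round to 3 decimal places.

The minimum enclosing circle of a finite set is fixed by two of the points (as a diameter) or three (as a circumcircle).
The farthest pair is (0, 10)–(8, -8) with squared distance 388. The circle on this segment as diameter has centre (4, 1) and r² = 388/4 = 97.
Check (0, 9): distance² to centre = 80 ≤ 97, so it lies inside.
All remaining points lie in this disk, and no smaller disk contains both endpoints, so this is the minimum enclosing circle.
r = √97 ≈ 9.849.

9.849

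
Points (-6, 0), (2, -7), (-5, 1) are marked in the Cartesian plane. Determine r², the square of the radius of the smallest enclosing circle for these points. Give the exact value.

Call the three points A, B, C in the order given.
Side lengths²: AB² = 113, AC² = 2, BC² = 113.
Since BC² = 113 < 113 + 2 = 115, the triangle is acute, so the smallest enclosing circle is the circumcircle.
Circumcentre = (-53/30, -97/30), r² = 12769/450.

12769/450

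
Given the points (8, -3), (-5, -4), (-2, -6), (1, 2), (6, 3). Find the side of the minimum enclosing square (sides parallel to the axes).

13

The bounding box has width 13 and height 9.
An axis-aligned square enclosing the set must have side ≥ max(width, height).
So the minimum side is max(13, 9) = 13.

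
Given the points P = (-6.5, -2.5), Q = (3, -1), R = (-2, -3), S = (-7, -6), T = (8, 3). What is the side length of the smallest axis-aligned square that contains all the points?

The bounding box has width 15 and height 9.
An axis-aligned square enclosing the set must have side ≥ max(width, height).
So the minimum side is max(15, 9) = 15.

15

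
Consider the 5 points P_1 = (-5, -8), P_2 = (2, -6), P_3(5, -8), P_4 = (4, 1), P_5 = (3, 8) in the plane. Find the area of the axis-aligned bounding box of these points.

x ranges over [-5, 5], width 10.
y ranges over [-8, 8], height 16.
Area = 10 × 16 = 160.

160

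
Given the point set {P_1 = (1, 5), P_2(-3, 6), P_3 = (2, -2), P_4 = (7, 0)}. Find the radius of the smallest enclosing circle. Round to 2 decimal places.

The farthest pair is P_2–P_4 with squared distance 136. The circle on this segment as diameter has centre (2, 3) and r² = 136/4 = 34.
Check P_1: distance² to centre = 5 ≤ 34, so it lies inside.
All remaining points lie in this disk, and no smaller disk contains both endpoints, so this is the minimum enclosing circle.
r = √34 ≈ 5.83.

5.83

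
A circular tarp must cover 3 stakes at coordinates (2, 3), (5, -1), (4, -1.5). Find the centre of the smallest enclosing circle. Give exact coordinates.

(75/22, 41/44)

Call the three points A, B, C in the order given.
Side lengths²: AB² = 25, AC² = 24.25, BC² = 1.25.
Since AB² = 25 < 24.25 + 1.25 = 25.5, the triangle is acute, so the smallest enclosing circle is the circumcircle.
Circumcentre = (75/22, 41/44), r² = 12125/1936.
Centre = (75/22, 41/44).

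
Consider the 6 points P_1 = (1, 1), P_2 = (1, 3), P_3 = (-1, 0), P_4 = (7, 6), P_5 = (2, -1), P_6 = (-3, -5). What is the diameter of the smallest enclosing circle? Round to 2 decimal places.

The farthest pair is P_4–P_6 with squared distance 221. The circle on this segment as diameter has centre (2, 0.5) and r² = 221/4 = 55.25.
Check P_1: distance² to centre = 1.25 ≤ 55.25, so it lies inside.
All remaining points lie in this disk, and no smaller disk contains both endpoints, so this is the minimum enclosing circle.
Diameter = 2r = 2√(55.25) ≈ 14.87.

14.87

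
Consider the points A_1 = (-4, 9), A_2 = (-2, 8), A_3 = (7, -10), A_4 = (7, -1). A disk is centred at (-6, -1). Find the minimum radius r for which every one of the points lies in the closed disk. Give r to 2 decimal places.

15.81

The required radius is the distance from (-6, -1) to the farthest point.
Squared distances: 104, 97, 250, 169.
Maximum is 250, attained at A_3.
r = √250 ≈ 15.81.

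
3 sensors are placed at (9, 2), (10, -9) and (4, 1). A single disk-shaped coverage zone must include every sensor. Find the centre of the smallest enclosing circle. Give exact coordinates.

(211/28, -103/28)

Call the three points A, B, C in the order given.
Side lengths²: AB² = 122, AC² = 26, BC² = 136.
Since BC² = 136 < 122 + 26 = 148, the triangle is acute, so the smallest enclosing circle is the circumcircle.
Circumcentre = (211/28, -103/28), r² = 13481/392.
Centre = (211/28, -103/28).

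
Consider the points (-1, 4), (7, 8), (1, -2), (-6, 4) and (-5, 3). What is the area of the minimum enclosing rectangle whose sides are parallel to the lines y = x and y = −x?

In coordinates u = x + y, v = x − y the rectangle is axis-aligned; the map (x,y)→(u,v) scales areas by 2.
u-values: 3, 15, -1, -2, -2; range = 15 − (-2) = 17.
v-values: -5, -1, 3, -10, -8; range = 3 − (-10) = 13.
Area = (17 × 13) / 2 = 110.5.

110.5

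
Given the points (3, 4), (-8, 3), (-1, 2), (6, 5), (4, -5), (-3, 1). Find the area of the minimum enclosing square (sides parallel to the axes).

The bounding box has width 14 and height 10.
An axis-aligned square enclosing the set must have side ≥ max(width, height).
So the minimum side is max(14, 10) = 14.
Area = 14² = 196.

196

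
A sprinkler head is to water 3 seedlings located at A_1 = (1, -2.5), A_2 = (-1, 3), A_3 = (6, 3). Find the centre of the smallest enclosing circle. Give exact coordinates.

(2.5, 51/44)

Side lengths²: A_1A_2² = 34.25, A_1A_3² = 55.25, A_2A_3² = 49.
Since A_1A_3² = 55.25 < 49 + 34.25 = 83.25, the triangle is acute, so the smallest enclosing circle is the circumcircle.
Circumcentre = (2.5, 51/44), r² = 30277/1936.
Centre = (2.5, 51/44).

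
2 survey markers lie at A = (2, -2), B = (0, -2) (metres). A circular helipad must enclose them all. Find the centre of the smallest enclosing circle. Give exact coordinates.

The smallest circle enclosing two points has them as diameter endpoints.
Centre = midpoint = (1, -2); r² = |AB|²/4 = 4/4 = 1.
Centre = (1, -2).

(1, -2)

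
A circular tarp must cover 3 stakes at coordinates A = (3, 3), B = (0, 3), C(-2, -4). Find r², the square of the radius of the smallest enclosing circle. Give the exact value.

18.5

Side lengths²: AB² = 9, AC² = 74, BC² = 53.
Since AC² = 74 ≥ 53 + 9 = 62, the angle opposite AC is not acute, so the smallest enclosing circle has AC as diameter.
Centre = midpoint of AC = (0.5, -0.5), r² = 74/4 = 18.5.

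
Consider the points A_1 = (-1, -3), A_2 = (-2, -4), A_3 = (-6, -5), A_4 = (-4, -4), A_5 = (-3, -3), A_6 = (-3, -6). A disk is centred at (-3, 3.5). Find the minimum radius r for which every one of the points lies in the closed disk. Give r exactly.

9.5

The required radius is the distance from (-3, 3.5) to the farthest point.
Squared distances: 46.25, 57.25, 81.25, 57.25, 42.25, 90.25.
Maximum is 90.25, attained at A_6.
r = √(90.25) = 9.5.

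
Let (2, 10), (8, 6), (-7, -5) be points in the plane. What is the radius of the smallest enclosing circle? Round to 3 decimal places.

9.311

Call the three points A, B, C in the order given.
Side lengths²: AB² = 52, AC² = 306, BC² = 346.
Since BC² = 346 < 306 + 52 = 358, the triangle is acute, so the smallest enclosing circle is the circumcircle.
Circumcentre = (5/21, 6/7), r² = 38233/441.
r = √(38233/441) ≈ 9.311.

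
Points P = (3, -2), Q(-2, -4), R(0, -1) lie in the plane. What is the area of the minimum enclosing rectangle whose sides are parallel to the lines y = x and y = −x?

In coordinates u = x + y, v = x − y the rectangle is axis-aligned; the map (x,y)→(u,v) scales areas by 2.
u-values: 1, -6, -1; range = 1 − (-6) = 7.
v-values: 5, 2, 1; range = 5 − 1 = 4.
Area = (7 × 4) / 2 = 14.

14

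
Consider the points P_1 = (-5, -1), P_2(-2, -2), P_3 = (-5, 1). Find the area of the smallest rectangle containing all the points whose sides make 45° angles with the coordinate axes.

6

In coordinates u = x + y, v = x − y the rectangle is axis-aligned; the map (x,y)→(u,v) scales areas by 2.
u-values: -6, -4, -4; range = -4 − (-6) = 2.
v-values: -4, 0, -6; range = 0 − (-6) = 6.
Area = (2 × 6) / 2 = 6.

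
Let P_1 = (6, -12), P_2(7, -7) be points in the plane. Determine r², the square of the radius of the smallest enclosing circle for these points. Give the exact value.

The smallest circle enclosing two points has them as diameter endpoints.
Centre = midpoint = (6.5, -9.5); r² = |P_1P_2|²/4 = 26/4 = 6.5.

6.5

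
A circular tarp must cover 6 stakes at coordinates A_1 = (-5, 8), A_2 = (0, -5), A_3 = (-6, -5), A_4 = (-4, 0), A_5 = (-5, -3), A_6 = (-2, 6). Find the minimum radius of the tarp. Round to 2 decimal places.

6.98

The minimum enclosing circle is determined by three boundary points: A_1, A_2, A_3.
Their circumcentre is (-3, 17/13) with r² = 8245/169.
The farthest remaining point A_6 is at distance² 3890/169 ≤ 8245/169.
r = √(8245/169) ≈ 6.98.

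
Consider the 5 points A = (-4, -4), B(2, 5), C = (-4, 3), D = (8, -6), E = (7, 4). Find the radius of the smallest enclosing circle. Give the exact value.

7.5

The minimum enclosing circle of a finite set is fixed by two of the points (as a diameter) or three (as a circumcircle).
The farthest pair is C–D with squared distance 225. The circle on this segment as diameter has centre (2, -1.5) and r² = 225/4 = 56.25.
Check A: distance² to centre = 42.25 ≤ 56.25, so it lies inside.
All remaining points lie in this disk, and no smaller disk contains both endpoints, so this is the minimum enclosing circle.
r = √(56.25) = 7.5.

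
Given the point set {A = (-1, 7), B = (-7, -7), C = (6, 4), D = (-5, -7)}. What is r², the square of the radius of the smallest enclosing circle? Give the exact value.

By Welzl's lemma the MEC is supported by two points (diametrically opposite) or three points (on a circumcircle).
The farthest pair is B–C with squared distance 290. The circle on this segment as diameter has centre (-0.5, -1.5) and r² = 290/4 = 72.5.
Check A: distance² to centre = 72.5 ≤ 72.5, so it lies inside.
All remaining points lie in this disk, and no smaller disk contains both endpoints, so this is the minimum enclosing circle.

72.5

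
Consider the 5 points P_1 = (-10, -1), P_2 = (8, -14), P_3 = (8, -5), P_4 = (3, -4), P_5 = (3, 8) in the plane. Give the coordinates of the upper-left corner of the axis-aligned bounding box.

x-range [-10, 8], y-range [-14, 8].
The upper-left corner is (-10, 8).

(-10, 8)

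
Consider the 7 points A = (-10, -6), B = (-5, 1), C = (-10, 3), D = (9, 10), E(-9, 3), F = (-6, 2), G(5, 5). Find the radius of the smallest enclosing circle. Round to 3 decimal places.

12.420

The farthest pair is A–D with squared distance 617. The circle on this segment as diameter has centre (-0.5, 2) and r² = 617/4 = 154.25.
Check B: distance² to centre = 21.25 ≤ 154.25, so it lies inside.
All remaining points lie in this disk, and no smaller disk contains both endpoints, so this is the minimum enclosing circle.
r = √(154.25) ≈ 12.420.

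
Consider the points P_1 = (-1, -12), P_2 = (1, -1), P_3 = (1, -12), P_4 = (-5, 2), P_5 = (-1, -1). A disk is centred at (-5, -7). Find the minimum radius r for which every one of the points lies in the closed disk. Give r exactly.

9

The required radius is the distance from (-5, -7) to the farthest point.
Squared distances: 41, 72, 61, 81, 52.
Maximum is 81, attained at P_4.
r = √81 = 9.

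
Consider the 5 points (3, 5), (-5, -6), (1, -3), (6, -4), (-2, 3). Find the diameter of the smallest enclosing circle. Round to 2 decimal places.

13.74

A smallest enclosing disk is always determined by at most three of the input points on its boundary.
The minimum enclosing circle is determined by three boundary points: (3, 5), (-5, -6), (6, -4).
Their circumcentre is (-3/14, -15/14) with r² = 4625/98.
The farthest remaining point (-2, 3) is at distance² 1937/98 ≤ 4625/98.
Diameter = 2r = 2√(4625/98) ≈ 13.74.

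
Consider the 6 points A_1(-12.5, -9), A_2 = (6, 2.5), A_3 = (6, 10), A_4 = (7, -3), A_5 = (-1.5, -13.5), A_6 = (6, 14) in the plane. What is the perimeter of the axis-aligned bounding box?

Width = max x − min x = 7 − (-12.5) = 19.5.
Height = max y − min y = 14 − (-13.5) = 27.5.
Perimeter = 2(19.5 + 27.5) = 94.

94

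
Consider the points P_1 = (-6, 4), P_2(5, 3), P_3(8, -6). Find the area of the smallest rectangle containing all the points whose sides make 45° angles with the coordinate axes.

120

In coordinates u = x + y, v = x − y the rectangle is axis-aligned; the map (x,y)→(u,v) scales areas by 2.
u-values: -2, 8, 2; range = 8 − (-2) = 10.
v-values: -10, 2, 14; range = 14 − (-10) = 24.
Area = (10 × 24) / 2 = 120.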